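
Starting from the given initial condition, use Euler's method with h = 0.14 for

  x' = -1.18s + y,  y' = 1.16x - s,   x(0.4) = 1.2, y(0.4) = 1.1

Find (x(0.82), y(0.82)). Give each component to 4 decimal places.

Euler on (x,y): x_{n+1} = x_n + h·x', y_{n+1} = y_n + h·y'.
0.400000: (1.200000, 1.100000); f=(0.628000, 0.992000) → (1.287920, 1.238880)
0.540000: (1.287920, 1.238880); f=(0.601680, 0.953987) → (1.372155, 1.372438)
0.680000: (1.372155, 1.372438); f=(0.570038, 0.911700) → (1.451961, 1.500076)
(x(0.82), y(0.82)) ≈ (1.4520, 1.5001)

1.4520, 1.5001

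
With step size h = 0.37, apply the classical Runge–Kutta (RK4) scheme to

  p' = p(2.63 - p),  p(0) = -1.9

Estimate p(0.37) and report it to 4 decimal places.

RK4: k1 = f(t_n, p_n); k2 = f(t_n + h/2, p_n + (h/2)·k1); k3 = f(t_n + h/2, p_n + (h/2)·k2); k4 = f(t_n + h, p_n + h·k3); p_{n+1} = p_n + (h/6)·(k1 + 2k2 + 2k3 + k4).
t=0.000000, p=-1.900000:
  k1 = f(0.000000, -1.900000) = -8.607000
  k2 = f(0.185000, -3.492295) = -21.380860
  k3 = f(0.185000, -5.855459) = -49.686259
  k4 = f(0.370000, -20.283916) = -464.783945
  p ← -1.900000 + (0.37/6)·(k1 + 2k2 + 2k3 + k4) = -39.857386
p(0.37) ≈ -39.8574

-39.8574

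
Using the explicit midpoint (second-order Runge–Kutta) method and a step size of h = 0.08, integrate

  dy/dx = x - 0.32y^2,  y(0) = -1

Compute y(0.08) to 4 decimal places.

Midpoint: k1 = f(x_n, y_n); k2 = f(x_n + h/2, y_n + (h/2)·k1); y_{n+1} = y_n + h·k2.
x=0.000000, y=-1.000000:
  k1 = f(0.000000, -1.000000) = -0.320000
  k2 = f(0.040000, -1.012800) = -0.288244
  y ← -1.000000 + 0.08·(-0.288244) = -1.023060
y(0.08) ≈ -1.0231

-1.0231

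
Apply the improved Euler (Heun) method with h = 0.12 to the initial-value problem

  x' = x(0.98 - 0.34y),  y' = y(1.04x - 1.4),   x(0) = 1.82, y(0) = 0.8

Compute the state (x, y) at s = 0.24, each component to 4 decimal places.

2.1467, 0.9367

Heun on (x,y): k1 = f(s_n, state_n); k2 = f(s_n + h, state_n + h·k1); state_{n+1} = state_n + (h/2)·(k1 + k2).
0.000000: (1.820000, 0.800000)
  k1 = (1.288560, 0.394240)
  predictor → (1.974627, 0.847309)
  k2 = (1.366274, 0.553811)
  → (1.979290, 0.856883)
0.120000: (1.979290, 0.856883)
  k1 = (1.363057, 0.564225)
  predictor → (2.142857, 0.924590)
  k2 = (1.426370, 0.766089)
  → (2.146656, 0.936702)
(x(0.24), y(0.24)) ≈ (2.1467, 0.9367)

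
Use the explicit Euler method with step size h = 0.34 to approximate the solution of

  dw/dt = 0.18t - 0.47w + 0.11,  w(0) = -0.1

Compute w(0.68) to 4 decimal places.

Euler: w_{n+1} = w_n + h·f(t_n, w_n).
t=0.000000, w=-0.100000: f=0.157000 → w ← -0.100000 + 0.34·0.157000 = -0.046620
t=0.340000, w=-0.046620: f=0.193111 → w ← -0.046620 + 0.34·0.193111 = 0.019038
w(0.68) ≈ 0.0190

0.0190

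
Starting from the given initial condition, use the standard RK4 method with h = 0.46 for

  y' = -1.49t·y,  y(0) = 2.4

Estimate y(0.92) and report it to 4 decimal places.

1.2774

RK4: k1 = f(t_n, y_n); k2 = f(t_n + h/2, y_n + (h/2)·k1); k3 = f(t_n + h/2, y_n + (h/2)·k2); k4 = f(t_n + h, y_n + h·k3); y_{n+1} = y_n + (h/6)·(k1 + 2k2 + 2k3 + k4).
t=0.000000, y=2.400000:
  k1 = f(0.000000, 2.400000) = 0.000000
  k2 = f(0.230000, 2.400000) = -0.822480
  k3 = f(0.230000, 2.210830) = -0.757651
  k4 = f(0.460000, 2.051480) = -1.406085
  y ← 2.400000 + (0.46/6)·(k1 + 2k2 + 2k3 + k4) = 2.049913
t=0.460000, y=2.049913:
  k1 = f(0.460000, 2.049913) = -1.405011
  k2 = f(0.690000, 1.726761) = -1.775283
  k3 = f(0.690000, 1.641598) = -1.687727
  k4 = f(0.920000, 1.273559) = -1.745794
  y ← 2.049913 + (0.46/6)·(k1 + 2k2 + 2k3 + k4) = 1.277357
y(0.92) ≈ 1.2774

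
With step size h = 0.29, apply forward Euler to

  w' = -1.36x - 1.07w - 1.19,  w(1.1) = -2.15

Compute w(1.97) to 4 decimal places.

Euler: w_{n+1} = w_n + h·f(x_n, w_n).
x=1.100000, w=-2.150000: f=-0.385500 → w ← -2.150000 + 0.29·(-0.385500) = -2.261795
x=1.390000, w=-2.261795: f=-0.660279 → w ← -2.261795 + 0.29·(-0.660279) = -2.453276
x=1.680000, w=-2.453276: f=-0.849795 → w ← -2.453276 + 0.29·(-0.849795) = -2.699716
w(1.97) ≈ -2.6997

-2.6997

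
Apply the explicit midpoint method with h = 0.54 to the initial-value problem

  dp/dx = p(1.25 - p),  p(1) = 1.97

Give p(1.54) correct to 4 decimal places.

1.6812

Midpoint: k1 = f(x_n, p_n); k2 = f(x_n + h/2, p_n + (h/2)·k1); p_{n+1} = p_n + h·k2.
x=1.000000, p=1.970000:
  k1 = f(1.000000, 1.970000) = -1.418400
  k2 = f(1.270000, 1.587032) = -0.534881
  p ← 1.970000 + 0.54·(-0.534881) = 1.681164
p(1.54) ≈ 1.6812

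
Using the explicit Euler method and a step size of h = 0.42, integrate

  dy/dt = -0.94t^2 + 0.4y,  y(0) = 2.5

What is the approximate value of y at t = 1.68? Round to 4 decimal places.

Euler: y_{n+1} = y_n + h·f(t_n, y_n).
t=0.000000, y=2.500000: f=1.000000 → y ← 2.500000 + 0.42·1.000000 = 2.920000
t=0.420000, y=2.920000: f=1.002184 → y ← 2.920000 + 0.42·1.002184 = 3.340917
t=0.840000, y=3.340917: f=0.673103 → y ← 3.340917 + 0.42·0.673103 = 3.623621
t=1.260000, y=3.623621: f=-0.042896 → y ← 3.623621 + 0.42·(-0.042896) = 3.605604
y(1.68) ≈ 3.6056

3.6056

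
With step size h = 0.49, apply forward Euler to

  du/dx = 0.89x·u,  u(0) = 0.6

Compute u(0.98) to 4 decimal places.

0.7282

Euler: u_{n+1} = u_n + h·f(x_n, u_n).
x=0.000000, u=0.600000: f=0.000000 → u ← 0.600000 + 0.49·0.000000 = 0.600000
x=0.490000, u=0.600000: f=0.261660 → u ← 0.600000 + 0.49·0.261660 = 0.728213
u(0.98) ≈ 0.7282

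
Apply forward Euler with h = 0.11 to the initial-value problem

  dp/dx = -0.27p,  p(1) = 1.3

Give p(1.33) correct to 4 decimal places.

Euler: p_{n+1} = p_n + h·f(x_n, p_n).
x=1.000000, p=1.300000: f=-0.351000 → p ← 1.300000 + 0.11·(-0.351000) = 1.261390
x=1.110000, p=1.261390: f=-0.340575 → p ← 1.261390 + 0.11·(-0.340575) = 1.223927
x=1.220000, p=1.223927: f=-0.330460 → p ← 1.223927 + 0.11·(-0.330460) = 1.187576
p(1.33) ≈ 1.1876

1.1876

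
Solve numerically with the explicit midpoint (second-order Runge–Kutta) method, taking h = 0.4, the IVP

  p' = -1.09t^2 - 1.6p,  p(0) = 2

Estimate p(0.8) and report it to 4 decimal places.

Midpoint: k1 = f(t_n, p_n); k2 = f(t_n + h/2, p_n + (h/2)·k1); p_{n+1} = p_n + h·k2.
t=0.000000, p=2.000000:
  k1 = f(0.000000, 2.000000) = -3.200000
  k2 = f(0.200000, 1.360000) = -2.219600
  p ← 2.000000 + 0.4·(-2.219600) = 1.112160
t=0.400000, p=1.112160:
  k1 = f(0.400000, 1.112160) = -1.953856
  k2 = f(0.600000, 0.721389) = -1.546622
  p ← 1.112160 + 0.4·(-1.546622) = 0.493511
p(0.8) ≈ 0.4935

0.4935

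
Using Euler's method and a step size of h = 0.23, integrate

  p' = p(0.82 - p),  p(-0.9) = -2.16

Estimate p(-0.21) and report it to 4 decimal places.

Euler: p_{n+1} = p_n + h·f(t_n, p_n).
t=-0.900000, p=-2.160000: f=-6.436800 → p ← -2.160000 + 0.23·(-6.436800) = -3.640464
t=-0.670000, p=-3.640464: f=-16.238159 → p ← -3.640464 + 0.23·(-16.238159) = -7.375240
t=-0.440000, p=-7.375240: f=-60.441869 → p ← -7.375240 + 0.23·(-60.441869) = -21.276870
p(-0.21) ≈ -21.2769

-21.2769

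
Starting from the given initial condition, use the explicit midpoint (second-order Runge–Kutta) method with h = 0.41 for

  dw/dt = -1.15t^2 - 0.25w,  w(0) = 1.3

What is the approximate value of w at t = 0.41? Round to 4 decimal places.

Midpoint: k1 = f(t_n, w_n); k2 = f(t_n + h/2, w_n + (h/2)·k1); w_{n+1} = w_n + h·k2.
t=0.000000, w=1.300000:
  k1 = f(0.000000, 1.300000) = -0.325000
  k2 = f(0.205000, 1.233375) = -0.356673
  w ← 1.300000 + 0.41·(-0.356673) = 1.153764
w(0.41) ≈ 1.1538

1.1538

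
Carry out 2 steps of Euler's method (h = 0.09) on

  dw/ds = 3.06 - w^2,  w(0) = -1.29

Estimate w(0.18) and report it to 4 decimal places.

-1.0110

Euler: w_{n+1} = w_n + h·f(s_n, w_n).
s=0.000000, w=-1.290000: f=1.395900 → w ← -1.290000 + 0.09·1.395900 = -1.164369
s=0.090000, w=-1.164369: f=1.704245 → w ← -1.164369 + 0.09·1.704245 = -1.010987
w(0.18) ≈ -1.0110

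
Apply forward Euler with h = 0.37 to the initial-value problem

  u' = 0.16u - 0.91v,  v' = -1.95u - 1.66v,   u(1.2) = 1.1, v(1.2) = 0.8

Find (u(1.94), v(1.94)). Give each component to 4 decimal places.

1.1121, -0.8334

Euler on (u,v): u_{n+1} = u_n + h·u', v_{n+1} = v_n + h·v'.
1.200000: (1.100000, 0.800000); f=(-0.552000, -3.473000) → (0.895760, -0.485010)
1.570000: (0.895760, -0.485010); f=(0.584681, -0.941615) → (1.112092, -0.833408)
(u(1.94), v(1.94)) ≈ (1.1121, -0.8334)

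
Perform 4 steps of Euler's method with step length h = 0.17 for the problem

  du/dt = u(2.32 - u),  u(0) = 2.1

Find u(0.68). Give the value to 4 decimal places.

Euler: u_{n+1} = u_n + h·f(t_n, u_n).
t=0.000000, u=2.100000: f=0.462000 → u ← 2.100000 + 0.17·0.462000 = 2.178540
t=0.170000, u=2.178540: f=0.308176 → u ← 2.178540 + 0.17·0.308176 = 2.230930
t=0.340000, u=2.230930: f=0.198709 → u ← 2.230930 + 0.17·0.198709 = 2.264710
t=0.510000, u=2.264710: f=0.125215 → u ← 2.264710 + 0.17·0.125215 = 2.285997
u(0.68) ≈ 2.2860

2.2860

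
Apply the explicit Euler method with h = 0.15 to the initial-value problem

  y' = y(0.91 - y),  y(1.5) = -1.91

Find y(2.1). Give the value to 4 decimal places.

-16.6648

Euler: y_{n+1} = y_n + h·f(x_n, y_n).
x=1.500000, y=-1.910000: f=-5.386200 → y ← -1.910000 + 0.15·(-5.386200) = -2.717930
x=1.650000, y=-2.717930: f=-9.860460 → y ← -2.717930 + 0.15·(-9.860460) = -4.196999
x=1.800000, y=-4.196999: f=-21.434069 → y ← -4.196999 + 0.15·(-21.434069) = -7.412109
x=1.950000, y=-7.412109: f=-61.684385 → y ← -7.412109 + 0.15·(-61.684385) = -16.664767
y(2.1) ≈ -16.6648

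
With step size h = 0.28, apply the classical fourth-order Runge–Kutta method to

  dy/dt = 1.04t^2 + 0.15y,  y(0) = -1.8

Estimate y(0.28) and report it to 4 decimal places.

RK4: k1 = f(t_n, y_n); k2 = f(t_n + h/2, y_n + (h/2)·k1); k3 = f(t_n + h/2, y_n + (h/2)·k2); k4 = f(t_n + h, y_n + h·k3); y_{n+1} = y_n + (h/6)·(k1 + 2k2 + 2k3 + k4).
t=0.000000, y=-1.800000:
  k1 = f(0.000000, -1.800000) = -0.270000
  k2 = f(0.140000, -1.837800) = -0.255286
  k3 = f(0.140000, -1.835740) = -0.254977
  k4 = f(0.280000, -1.871394) = -0.199173
  y ← -1.800000 + (0.28/6)·(k1 + 2k2 + 2k3 + k4) = -1.869519
y(0.28) ≈ -1.8695

-1.8695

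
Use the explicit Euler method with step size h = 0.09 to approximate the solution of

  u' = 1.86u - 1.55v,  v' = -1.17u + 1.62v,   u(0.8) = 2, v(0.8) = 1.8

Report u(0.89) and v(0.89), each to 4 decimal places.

2.0837, 1.8518

Euler on (u,v): u_{n+1} = u_n + h·u', v_{n+1} = v_n + h·v'.
0.800000: (2.000000, 1.800000); f=(0.930000, 0.576000) → (2.083700, 1.851840)
(u(0.89), v(0.89)) ≈ (2.0837, 1.8518)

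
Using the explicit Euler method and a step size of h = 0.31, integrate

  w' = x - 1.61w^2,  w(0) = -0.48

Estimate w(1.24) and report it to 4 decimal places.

Euler: w_{n+1} = w_n + h·f(x_n, w_n).
x=0.000000, w=-0.480000: f=-0.370944 → w ← -0.480000 + 0.31·(-0.370944) = -0.594993
x=0.310000, w=-0.594993: f=-0.259966 → w ← -0.594993 + 0.31·(-0.259966) = -0.675582
x=0.620000, w=-0.675582: f=-0.114822 → w ← -0.675582 + 0.31·(-0.114822) = -0.711177
x=0.930000, w=-0.711177: f=0.115706 → w ← -0.711177 + 0.31·0.115706 = -0.675308
w(1.24) ≈ -0.6753

-0.6753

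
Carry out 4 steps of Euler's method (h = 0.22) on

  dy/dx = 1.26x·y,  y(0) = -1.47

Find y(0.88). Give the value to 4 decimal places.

Euler: y_{n+1} = y_n + h·f(x_n, y_n).
x=0.000000, y=-1.470000: f=0.000000 → y ← -1.470000 + 0.22·0.000000 = -1.470000
x=0.220000, y=-1.470000: f=-0.407484 → y ← -1.470000 + 0.22·(-0.407484) = -1.559646
x=0.440000, y=-1.559646: f=-0.864668 → y ← -1.559646 + 0.22·(-0.864668) = -1.749873
x=0.660000, y=-1.749873: f=-1.455195 → y ← -1.749873 + 0.22·(-1.455195) = -2.070016
y(0.88) ≈ -2.0700

-2.0700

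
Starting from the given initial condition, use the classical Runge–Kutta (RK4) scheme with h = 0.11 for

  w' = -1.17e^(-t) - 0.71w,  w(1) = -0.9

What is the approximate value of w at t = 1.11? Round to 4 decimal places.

RK4: k1 = f(t_n, w_n); k2 = f(t_n + h/2, w_n + (h/2)·k1); k3 = f(t_n + h/2, w_n + (h/2)·k2); k4 = f(t_n + h, w_n + h·k3); w_{n+1} = w_n + (h/6)·(k1 + 2k2 + 2k3 + k4).
t=1.000000, w=-0.900000:
  k1 = f(1.000000, -0.900000) = 0.208581
  k2 = f(1.055000, -0.888528) = 0.223470
  k3 = f(1.055000, -0.887709) = 0.222888
  k4 = f(1.110000, -0.875482) = 0.236008
  w ← -0.900000 + (0.11/6)·(k1 + 2k2 + 2k3 + k4) = -0.875483
w(1.11) ≈ -0.8755

-0.8755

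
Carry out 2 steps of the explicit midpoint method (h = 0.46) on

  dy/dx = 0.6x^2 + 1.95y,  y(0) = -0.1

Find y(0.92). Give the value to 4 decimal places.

Midpoint: k1 = f(x_n, y_n); k2 = f(x_n + h/2, y_n + (h/2)·k1); y_{n+1} = y_n + h·k2.
x=0.000000, y=-0.100000:
  k1 = f(0.000000, -0.100000) = -0.195000
  k2 = f(0.230000, -0.144850) = -0.250718
  y ← -0.100000 + 0.46·(-0.250718) = -0.215330
x=0.460000, y=-0.215330:
  k1 = f(0.460000, -0.215330) = -0.292934
  k2 = f(0.690000, -0.282705) = -0.265614
  y ← -0.215330 + 0.46·(-0.265614) = -0.337513
y(0.92) ≈ -0.3375

-0.3375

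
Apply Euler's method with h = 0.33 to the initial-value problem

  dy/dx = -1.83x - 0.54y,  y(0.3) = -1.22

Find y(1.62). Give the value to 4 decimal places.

Euler: y_{n+1} = y_n + h·f(x_n, y_n).
x=0.300000, y=-1.220000: f=0.109800 → y ← -1.220000 + 0.33·0.109800 = -1.183766
x=0.630000, y=-1.183766: f=-0.513666 → y ← -1.183766 + 0.33·(-0.513666) = -1.353276
x=0.960000, y=-1.353276: f=-1.026031 → y ← -1.353276 + 0.33·(-1.026031) = -1.691866
x=1.290000, y=-1.691866: f=-1.447092 → y ← -1.691866 + 0.33·(-1.447092) = -2.169407
y(1.62) ≈ -2.1694

-2.1694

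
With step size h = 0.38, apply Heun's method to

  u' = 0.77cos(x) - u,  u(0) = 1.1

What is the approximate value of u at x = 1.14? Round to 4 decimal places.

0.7319

Heun: k1 = f(x_n, u_n); k2 = f(x_n + h, u_n + h·k1); u_{n+1} = u_n + (h/2)·(k1 + k2).
x=0.000000, u=1.100000:
  k1 = f(0.000000, 1.100000) = -0.330000
  k2 = f(0.380000, 0.974600) = -0.259528
  u ← 1.100000 + (0.38/2)·(-0.330000 + (-0.259528)) = 0.987990
x=0.380000, u=0.987990:
  k1 = f(0.380000, 0.987990) = -0.272918
  k2 = f(0.760000, 0.884281) = -0.326157
  u ← 0.987990 + (0.38/2)·(-0.272918 + (-0.326157)) = 0.874165
x=0.760000, u=0.874165:
  k1 = f(0.760000, 0.874165) = -0.316042
  k2 = f(1.140000, 0.754070) = -0.432522
  u ← 0.874165 + (0.38/2)·(-0.316042 + (-0.432522)) = 0.731938
u(1.14) ≈ 0.7319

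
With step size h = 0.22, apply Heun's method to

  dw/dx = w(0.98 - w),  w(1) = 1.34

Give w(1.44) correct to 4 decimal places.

1.1894

Heun: k1 = f(x_n, w_n); k2 = f(x_n + h, w_n + h·k1); w_{n+1} = w_n + (h/2)·(k1 + k2).
x=1.000000, w=1.340000:
  k1 = f(1.000000, 1.340000) = -0.482400
  k2 = f(1.220000, 1.233872) = -0.313246
  w ← 1.340000 + (0.22/2)·(-0.482400 + (-0.313246)) = 1.252479
x=1.220000, w=1.252479:
  k1 = f(1.220000, 1.252479) = -0.341274
  k2 = f(1.440000, 1.177399) = -0.232417
  w ← 1.252479 + (0.22/2)·(-0.341274 + (-0.232417)) = 1.189373
w(1.44) ≈ 1.1894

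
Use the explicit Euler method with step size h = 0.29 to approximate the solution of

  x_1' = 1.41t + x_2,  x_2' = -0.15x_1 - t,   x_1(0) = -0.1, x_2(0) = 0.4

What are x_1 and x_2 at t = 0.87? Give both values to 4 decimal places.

Euler on (x_1,x_2): x_1_{n+1} = x_1_n + h·x_1', x_2_{n+1} = x_2_n + h·x_2'.
0.000000: (-0.100000, 0.400000); f=(0.400000, 0.015000) → (0.016000, 0.404350)
0.290000: (0.016000, 0.404350); f=(0.813250, -0.292400) → (0.251842, 0.319554)
0.580000: (0.251842, 0.319554); f=(1.137354, -0.617776) → (0.581675, 0.140399)
(x_1(0.87), x_2(0.87)) ≈ (0.5817, 0.1404)

0.5817, 0.1404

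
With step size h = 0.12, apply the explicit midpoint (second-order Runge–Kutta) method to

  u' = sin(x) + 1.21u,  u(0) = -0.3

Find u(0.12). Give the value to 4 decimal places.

-0.3395

Midpoint: k1 = f(x_n, u_n); k2 = f(x_n + h/2, u_n + (h/2)·k1); u_{n+1} = u_n + h·k2.
x=0.000000, u=-0.300000:
  k1 = f(0.000000, -0.300000) = -0.363000
  k2 = f(0.060000, -0.321780) = -0.329390
  u ← -0.300000 + 0.12·(-0.329390) = -0.339527
u(0.12) ≈ -0.3395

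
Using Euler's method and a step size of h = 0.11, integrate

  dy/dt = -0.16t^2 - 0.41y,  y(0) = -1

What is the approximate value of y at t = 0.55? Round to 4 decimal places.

-0.8001

Euler: y_{n+1} = y_n + h·f(t_n, y_n).
t=0.000000, y=-1.000000: f=0.410000 → y ← -1.000000 + 0.11·0.410000 = -0.954900
t=0.110000, y=-0.954900: f=0.389573 → y ← -0.954900 + 0.11·0.389573 = -0.912047
t=0.220000, y=-0.912047: f=0.366195 → y ← -0.912047 + 0.11·0.366195 = -0.871765
t=0.330000, y=-0.871765: f=0.340000 → y ← -0.871765 + 0.11·0.340000 = -0.834366
t=0.440000, y=-0.834366: f=0.311114 → y ← -0.834366 + 0.11·0.311114 = -0.800143
y(0.55) ≈ -0.8001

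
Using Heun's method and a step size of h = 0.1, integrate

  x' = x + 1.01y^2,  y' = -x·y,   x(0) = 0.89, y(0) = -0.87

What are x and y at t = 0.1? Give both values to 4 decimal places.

Heun on (x,y): k1 = f(t_n, state_n); k2 = f(t_n + h, state_n + h·k1); state_{n+1} = state_n + (h/2)·(k1 + k2).
0.000000: (0.890000, -0.870000)
  k1 = (1.654469, 0.774300)
  predictor → (1.055447, -0.792570)
  k2 = (1.689896, 0.836516)
  → (1.057218, -0.789459)
(x(0.1), y(0.1)) ≈ (1.0572, -0.7895)

1.0572, -0.7895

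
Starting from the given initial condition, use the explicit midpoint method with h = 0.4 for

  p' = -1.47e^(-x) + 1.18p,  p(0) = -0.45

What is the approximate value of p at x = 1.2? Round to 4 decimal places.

-4.2782

Midpoint: k1 = f(x_n, p_n); k2 = f(x_n + h/2, p_n + (h/2)·k1); p_{n+1} = p_n + h·k2.
x=0.000000, p=-0.450000:
  k1 = f(0.000000, -0.450000) = -2.001000
  k2 = f(0.200000, -0.850200) = -2.206770
  p ← -0.450000 + 0.4·(-2.206770) = -1.332708
x=0.400000, p=-1.332708:
  k1 = f(0.400000, -1.332708) = -2.557966
  k2 = f(0.600000, -1.844301) = -2.983029
  p ← -1.332708 + 0.4·(-2.983029) = -2.525920
x=0.800000, p=-2.525920:
  k1 = f(0.800000, -2.525920) = -3.641099
  k2 = f(1.000000, -3.254139) = -4.380667
  p ← -2.525920 + 0.4·(-4.380667) = -4.278186
p(1.2) ≈ -4.2782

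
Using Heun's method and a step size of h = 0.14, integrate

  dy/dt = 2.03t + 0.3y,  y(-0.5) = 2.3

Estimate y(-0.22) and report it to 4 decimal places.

Heun: k1 = f(t_n, y_n); k2 = f(t_n + h, y_n + h·k1); y_{n+1} = y_n + (h/2)·(k1 + k2).
t=-0.500000, y=2.300000:
  k1 = f(-0.500000, 2.300000) = -0.325000
  k2 = f(-0.360000, 2.254500) = -0.054450
  y ← 2.300000 + (0.14/2)·(-0.325000 + (-0.054450)) = 2.273438
t=-0.360000, y=2.273438:
  k1 = f(-0.360000, 2.273438) = -0.048768
  k2 = f(-0.220000, 2.266611) = 0.233383
  y ← 2.273438 + (0.14/2)·(-0.048768 + 0.233383) = 2.286362
y(-0.22) ≈ 2.2864

2.2864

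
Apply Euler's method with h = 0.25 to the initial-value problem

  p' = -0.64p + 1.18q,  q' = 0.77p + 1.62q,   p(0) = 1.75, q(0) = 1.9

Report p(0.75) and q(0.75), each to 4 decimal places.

Euler on (p,q): p_{n+1} = p_n + h·p', q_{n+1} = q_n + h·q'.
0.000000: (1.750000, 1.900000); f=(1.122000, 4.425500) → (2.030500, 3.006375)
0.250000: (2.030500, 3.006375); f=(2.248002, 6.433813) → (2.592501, 4.614828)
0.500000: (2.592501, 4.614828); f=(3.786297, 9.472247) → (3.539075, 6.982890)
(p(0.75), q(0.75)) ≈ (3.5391, 6.9829)

3.5391, 6.9829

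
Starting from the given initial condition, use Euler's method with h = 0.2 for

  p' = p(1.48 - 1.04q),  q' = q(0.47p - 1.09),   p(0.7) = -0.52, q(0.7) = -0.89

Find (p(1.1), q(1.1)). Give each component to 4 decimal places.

-1.1027, -0.4630

Euler on (p,q): p_{n+1} = p_n + h·p', q_{n+1} = q_n + h·q'.
0.700000: (-0.520000, -0.890000); f=(-1.250912, 1.187616) → (-0.770182, -0.652477)
0.900000: (-0.770182, -0.652477); f=(-1.662497, 0.947387) → (-1.102682, -0.462999)
(p(1.1), q(1.1)) ≈ (-1.1027, -0.4630)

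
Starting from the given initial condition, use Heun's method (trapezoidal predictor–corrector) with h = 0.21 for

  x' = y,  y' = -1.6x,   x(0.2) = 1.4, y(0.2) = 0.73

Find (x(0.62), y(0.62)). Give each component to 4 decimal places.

Heun on (x,y): k1 = f(t_n, state_n); k2 = f(t_n + h, state_n + h·k1); state_{n+1} = state_n + (h/2)·(k1 + k2).
0.200000: (1.400000, 0.730000)
  k1 = (0.730000, -2.240000)
  predictor → (1.553300, 0.259600)
  k2 = (0.259600, -2.485280)
  → (1.503908, 0.233846)
0.410000: (1.503908, 0.233846)
  k1 = (0.233846, -2.406253)
  predictor → (1.553016, -0.271467)
  k2 = (-0.271467, -2.484825)
  → (1.499958, -0.279718)
(x(0.62), y(0.62)) ≈ (1.5000, -0.2797)

1.5000, -0.2797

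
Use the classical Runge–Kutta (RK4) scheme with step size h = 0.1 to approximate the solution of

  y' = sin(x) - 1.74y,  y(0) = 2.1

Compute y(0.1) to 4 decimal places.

1.7693

RK4: k1 = f(x_n, y_n); k2 = f(x_n + h/2, y_n + (h/2)·k1); k3 = f(x_n + h/2, y_n + (h/2)·k2); k4 = f(x_n + h, y_n + h·k3); y_{n+1} = y_n + (h/6)·(k1 + 2k2 + 2k3 + k4).
x=0.000000, y=2.100000:
  k1 = f(0.000000, 2.100000) = -3.654000
  k2 = f(0.050000, 1.917300) = -3.286123
  k3 = f(0.050000, 1.935694) = -3.318128
  k4 = f(0.100000, 1.768187) = -2.976812
  y ← 2.100000 + (0.1/6)·(k1 + 2k2 + 2k3 + k4) = 1.769345
y(0.1) ≈ 1.7693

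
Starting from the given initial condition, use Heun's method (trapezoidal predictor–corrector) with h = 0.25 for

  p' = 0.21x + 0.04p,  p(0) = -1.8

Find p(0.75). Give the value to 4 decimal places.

Heun: k1 = f(x_n, p_n); k2 = f(x_n + h, p_n + h·k1); p_{n+1} = p_n + (h/2)·(k1 + k2).
x=0.000000, p=-1.800000:
  k1 = f(0.000000, -1.800000) = -0.072000
  k2 = f(0.250000, -1.818000) = -0.020220
  p ← -1.800000 + (0.25/2)·(-0.072000 + (-0.020220)) = -1.811527
x=0.250000, p=-1.811527:
  k1 = f(0.250000, -1.811527) = -0.019961
  k2 = f(0.500000, -1.816518) = 0.032339
  p ← -1.811527 + (0.25/2)·(-0.019961 + 0.032339) = -1.809980
x=0.500000, p=-1.809980:
  k1 = f(0.500000, -1.809980) = 0.032601
  k2 = f(0.750000, -1.801830) = 0.085427
  p ← -1.809980 + (0.25/2)·(0.032601 + 0.085427) = -1.795227
p(0.75) ≈ -1.7952

-1.7952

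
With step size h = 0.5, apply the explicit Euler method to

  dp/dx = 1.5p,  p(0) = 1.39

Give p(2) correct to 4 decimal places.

13.0367

Euler: p_{n+1} = p_n + h·f(x_n, p_n).
x=0.000000, p=1.390000: f=2.085000 → p ← 1.390000 + 0.5·2.085000 = 2.432500
x=0.500000, p=2.432500: f=3.648750 → p ← 2.432500 + 0.5·3.648750 = 4.256875
x=1.000000, p=4.256875: f=6.385312 → p ← 4.256875 + 0.5·6.385312 = 7.449531
x=1.500000, p=7.449531: f=11.174297 → p ← 7.449531 + 0.5·11.174297 = 13.036680
p(2) ≈ 13.0367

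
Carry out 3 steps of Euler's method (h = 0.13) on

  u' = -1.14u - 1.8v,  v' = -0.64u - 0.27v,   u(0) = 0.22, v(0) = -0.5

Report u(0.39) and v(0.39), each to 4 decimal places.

Euler on (u,v): u_{n+1} = u_n + h·u', v_{n+1} = v_n + h·v'.
0.000000: (0.220000, -0.500000); f=(0.649200, -0.005800) → (0.304396, -0.500754)
0.130000: (0.304396, -0.500754); f=(0.554346, -0.059610) → (0.376461, -0.508503)
0.260000: (0.376461, -0.508503); f=(0.486140, -0.103639) → (0.439659, -0.521976)
(u(0.39), v(0.39)) ≈ (0.4397, -0.5220)

0.4397, -0.5220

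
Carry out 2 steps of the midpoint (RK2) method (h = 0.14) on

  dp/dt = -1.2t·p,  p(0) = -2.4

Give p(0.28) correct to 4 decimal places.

-2.2891

Midpoint: k1 = f(t_n, p_n); k2 = f(t_n + h/2, p_n + (h/2)·k1); p_{n+1} = p_n + h·k2.
t=0.000000, p=-2.400000:
  k1 = f(0.000000, -2.400000) = 0.000000
  k2 = f(0.070000, -2.400000) = 0.201600
  p ← -2.400000 + 0.14·0.201600 = -2.371776
t=0.140000, p=-2.371776:
  k1 = f(0.140000, -2.371776) = 0.398458
  k2 = f(0.210000, -2.343884) = 0.590659
  p ← -2.371776 + 0.14·0.590659 = -2.289084
p(0.28) ≈ -2.2891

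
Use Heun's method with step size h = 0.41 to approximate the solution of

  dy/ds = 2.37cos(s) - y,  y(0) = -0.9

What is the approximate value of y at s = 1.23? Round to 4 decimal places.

0.8156

Heun: k1 = f(s_n, y_n); k2 = f(s_n + h, y_n + h·k1); y_{n+1} = y_n + (h/2)·(k1 + k2).
s=0.000000, y=-0.900000:
  k1 = f(0.000000, -0.900000) = 3.270000
  k2 = f(0.410000, 0.440700) = 1.732876
  y ← -0.900000 + (0.41/2)·(3.270000 + 1.732876) = 0.125590
s=0.410000, y=0.125590:
  k1 = f(0.410000, 0.125590) = 2.047987
  k2 = f(0.820000, 0.965264) = 0.651600
  y ← 0.125590 + (0.41/2)·(2.047987 + 0.651600) = 0.679005
s=0.820000, y=0.679005:
  k1 = f(0.820000, 0.679005) = 0.937859
  k2 = f(1.230000, 1.063527) = -0.271384
  y ← 0.679005 + (0.41/2)·(0.937859 + (-0.271384)) = 0.815632
y(1.23) ≈ 0.8156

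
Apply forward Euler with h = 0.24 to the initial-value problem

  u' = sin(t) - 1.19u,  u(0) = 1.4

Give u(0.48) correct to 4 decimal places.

Euler: u_{n+1} = u_n + h·f(t_n, u_n).
t=0.000000, u=1.400000: f=-1.666000 → u ← 1.400000 + 0.24·(-1.666000) = 1.000160
t=0.240000, u=1.000160: f=-0.952488 → u ← 1.000160 + 0.24·(-0.952488) = 0.771563
u(0.48) ≈ 0.7716

0.7716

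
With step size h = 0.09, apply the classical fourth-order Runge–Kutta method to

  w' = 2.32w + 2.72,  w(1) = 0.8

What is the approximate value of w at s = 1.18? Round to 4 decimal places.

1.8223

RK4: k1 = f(s_n, w_n); k2 = f(s_n + h/2, w_n + (h/2)·k1); k3 = f(s_n + h/2, w_n + (h/2)·k2); k4 = f(s_n + h, w_n + h·k3); w_{n+1} = w_n + (h/6)·(k1 + 2k2 + 2k3 + k4).
s=1.000000, w=0.800000:
  k1 = f(1.000000, 0.800000) = 4.576000
  k2 = f(1.045000, 1.005920) = 5.053734
  k3 = f(1.045000, 1.027418) = 5.103610
  k4 = f(1.090000, 1.259325) = 5.641634
  w ← 0.800000 + (0.09/6)·(k1 + 2k2 + 2k3 + k4) = 1.257985
s=1.090000, w=1.257985:
  k1 = f(1.090000, 1.257985) = 5.638525
  k2 = f(1.135000, 1.511718) = 6.227187
  k3 = f(1.135000, 1.538208) = 6.288643
  k4 = f(1.180000, 1.823963) = 6.951593
  w ← 1.257985 + (0.09/6)·(k1 + 2k2 + 2k3 + k4) = 1.822312
w(1.18) ≈ 1.8223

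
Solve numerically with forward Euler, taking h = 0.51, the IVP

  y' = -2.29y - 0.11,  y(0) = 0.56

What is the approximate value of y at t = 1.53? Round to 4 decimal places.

Euler: y_{n+1} = y_n + h·f(t_n, y_n).
t=0.000000, y=0.560000: f=-1.392400 → y ← 0.560000 + 0.51·(-1.392400) = -0.150124
t=0.510000, y=-0.150124: f=0.233784 → y ← -0.150124 + 0.51·0.233784 = -0.030894
t=1.020000, y=-0.030894: f=-0.039252 → y ← -0.030894 + 0.51·(-0.039252) = -0.050913
y(1.53) ≈ -0.0509

-0.0509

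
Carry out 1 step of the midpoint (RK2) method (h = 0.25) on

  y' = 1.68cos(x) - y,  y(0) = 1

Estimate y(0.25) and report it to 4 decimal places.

1.1455

Midpoint: k1 = f(x_n, y_n); k2 = f(x_n + h/2, y_n + (h/2)·k1); y_{n+1} = y_n + h·k2.
x=0.000000, y=1.000000:
  k1 = f(0.000000, 1.000000) = 0.680000
  k2 = f(0.125000, 1.085000) = 0.581892
  y ← 1.000000 + 0.25·0.581892 = 1.145473
y(0.25) ≈ 1.1455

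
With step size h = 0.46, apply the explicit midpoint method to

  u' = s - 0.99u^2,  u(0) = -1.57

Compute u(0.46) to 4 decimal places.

Midpoint: k1 = f(s_n, u_n); k2 = f(s_n + h/2, u_n + (h/2)·k1); u_{n+1} = u_n + h·k2.
s=0.000000, u=-1.570000:
  k1 = f(0.000000, -1.570000) = -2.440251
  k2 = f(0.230000, -2.131258) = -4.266837
  u ← -1.570000 + 0.46·(-4.266837) = -3.532745
u(0.46) ≈ -3.5327

-3.5327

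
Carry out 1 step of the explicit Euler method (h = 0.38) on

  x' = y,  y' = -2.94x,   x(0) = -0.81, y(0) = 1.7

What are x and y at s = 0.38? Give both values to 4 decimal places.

-0.1640, 2.6049

Euler on (x,y): x_{n+1} = x_n + h·x', y_{n+1} = y_n + h·y'.
0.000000: (-0.810000, 1.700000); f=(1.700000, 2.381400) → (-0.164000, 2.604932)
(x(0.38), y(0.38)) ≈ (-0.1640, 2.6049)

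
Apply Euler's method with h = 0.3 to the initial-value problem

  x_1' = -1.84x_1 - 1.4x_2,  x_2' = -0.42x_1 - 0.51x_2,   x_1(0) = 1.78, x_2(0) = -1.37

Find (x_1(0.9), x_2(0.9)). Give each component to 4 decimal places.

Euler on (x_1,x_2): x_1_{n+1} = x_1_n + h·x_1', x_2_{n+1} = x_2_n + h·x_2'.
0.000000: (1.780000, -1.370000); f=(-1.357200, -0.048900) → (1.372840, -1.384670)
0.300000: (1.372840, -1.384670); f=(-0.587488, 0.129589) → (1.196594, -1.345793)
0.600000: (1.196594, -1.345793); f=(-0.317622, 0.183785) → (1.101307, -1.290658)
(x_1(0.9), x_2(0.9)) ≈ (1.1013, -1.2907)

1.1013, -1.2907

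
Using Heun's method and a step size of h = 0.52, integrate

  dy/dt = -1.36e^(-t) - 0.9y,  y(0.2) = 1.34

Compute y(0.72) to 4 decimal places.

0.5335

Heun: k1 = f(t_n, y_n); k2 = f(t_n + h, y_n + h·k1); y_{n+1} = y_n + (h/2)·(k1 + k2).
t=0.200000, y=1.340000:
  k1 = f(0.200000, 1.340000) = -2.319474
  k2 = f(0.720000, 0.133874) = -0.782469
  y ← 1.340000 + (0.52/2)·(-2.319474 + (-0.782469)) = 0.533495
y(0.72) ≈ 0.5335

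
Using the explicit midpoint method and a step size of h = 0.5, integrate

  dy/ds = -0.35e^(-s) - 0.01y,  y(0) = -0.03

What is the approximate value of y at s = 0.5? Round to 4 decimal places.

-0.1657

Midpoint: k1 = f(s_n, y_n); k2 = f(s_n + h/2, y_n + (h/2)·k1); y_{n+1} = y_n + h·k2.
s=0.000000, y=-0.030000:
  k1 = f(0.000000, -0.030000) = -0.349700
  k2 = f(0.250000, -0.117425) = -0.271406
  y ← -0.030000 + 0.5·(-0.271406) = -0.165703
y(0.5) ≈ -0.1657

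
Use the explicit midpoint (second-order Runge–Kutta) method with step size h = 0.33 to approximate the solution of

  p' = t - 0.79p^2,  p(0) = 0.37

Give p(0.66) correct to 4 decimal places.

Midpoint: k1 = f(t_n, p_n); k2 = f(t_n + h/2, p_n + (h/2)·k1); p_{n+1} = p_n + h·k2.
t=0.000000, p=0.370000:
  k1 = f(0.000000, 0.370000) = -0.108151
  k2 = f(0.165000, 0.352155) = 0.067030
  p ← 0.370000 + 0.33·0.067030 = 0.392120
t=0.330000, p=0.392120:
  k1 = f(0.330000, 0.392120) = 0.208531
  k2 = f(0.495000, 0.426527) = 0.351279
  p ← 0.392120 + 0.33·0.351279 = 0.508042
p(0.66) ≈ 0.5080

0.5080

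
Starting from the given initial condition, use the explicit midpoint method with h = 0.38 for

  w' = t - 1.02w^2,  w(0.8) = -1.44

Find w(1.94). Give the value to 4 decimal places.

-35.7223

Midpoint: k1 = f(t_n, w_n); k2 = f(t_n + h/2, w_n + (h/2)·k1); w_{n+1} = w_n + h·k2.
t=0.800000, w=-1.440000:
  k1 = f(0.800000, -1.440000) = -1.315072
  k2 = f(0.990000, -1.689864) = -1.922752
  w ← -1.440000 + 0.38·(-1.922752) = -2.170646
t=1.180000, w=-2.170646:
  k1 = f(1.180000, -2.170646) = -3.625937
  k2 = f(1.370000, -2.859574) = -6.970706
  w ← -2.170646 + 0.38·(-6.970706) = -4.819514
t=1.560000, w=-4.819514:
  k1 = f(1.560000, -4.819514) = -22.132269
  k2 = f(1.750000, -9.024645) = -81.323104
  w ← -4.819514 + 0.38·(-81.323104) = -35.722293
w(1.94) ≈ -35.7223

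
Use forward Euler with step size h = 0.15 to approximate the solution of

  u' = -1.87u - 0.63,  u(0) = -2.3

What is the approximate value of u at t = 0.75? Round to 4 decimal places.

Euler: u_{n+1} = u_n + h·f(t_n, u_n).
t=0.000000, u=-2.300000: f=3.671000 → u ← -2.300000 + 0.15·3.671000 = -1.749350
t=0.150000, u=-1.749350: f=2.641284 → u ← -1.749350 + 0.15·2.641284 = -1.353157
t=0.300000, u=-1.353157: f=1.900404 → u ← -1.353157 + 0.15·1.900404 = -1.068097
t=0.450000, u=-1.068097: f=1.367341 → u ← -1.068097 + 0.15·1.367341 = -0.862996
t=0.600000, u=-0.862996: f=0.983802 → u ← -0.862996 + 0.15·0.983802 = -0.715425
u(0.75) ≈ -0.7154

-0.7154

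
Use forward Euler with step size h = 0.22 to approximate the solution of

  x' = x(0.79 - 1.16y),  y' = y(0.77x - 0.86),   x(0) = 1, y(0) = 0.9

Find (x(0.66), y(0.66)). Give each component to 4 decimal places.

Euler on (x,y): x_{n+1} = x_n + h·x', y_{n+1} = y_n + h·y'.
0.000000: (1.000000, 0.900000); f=(-0.254000, -0.081000) → (0.944120, 0.882180)
0.220000: (0.944120, 0.882180); f=(-0.220290, -0.117354) → (0.895656, 0.856362)
0.440000: (0.895656, 0.856362); f=(-0.182159, -0.145877) → (0.855581, 0.824269)
(x(0.66), y(0.66)) ≈ (0.8556, 0.8243)

0.8556, 0.8243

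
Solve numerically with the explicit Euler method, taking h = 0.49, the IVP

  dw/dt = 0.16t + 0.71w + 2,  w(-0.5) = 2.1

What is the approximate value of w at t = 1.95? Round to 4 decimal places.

Euler: w_{n+1} = w_n + h·f(t_n, w_n).
t=-0.500000, w=2.100000: f=3.411000 → w ← 2.100000 + 0.49·3.411000 = 3.771390
t=-0.010000, w=3.771390: f=4.676087 → w ← 3.771390 + 0.49·4.676087 = 6.062673
t=0.480000, w=6.062673: f=6.381298 → w ← 6.062673 + 0.49·6.381298 = 9.189508
t=0.970000, w=9.189508: f=8.679751 → w ← 9.189508 + 0.49·8.679751 = 13.442586
t=1.460000, w=13.442586: f=11.777836 → w ← 13.442586 + 0.49·11.777836 = 19.213726
w(1.95) ≈ 19.2137

19.2137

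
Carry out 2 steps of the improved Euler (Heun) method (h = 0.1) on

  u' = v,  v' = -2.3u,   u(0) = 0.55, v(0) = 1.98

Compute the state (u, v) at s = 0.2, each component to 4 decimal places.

0.9162, 1.6391

Heun on (u,v): k1 = f(s_n, state_n); k2 = f(s_n + h, state_n + h·k1); state_{n+1} = state_n + (h/2)·(k1 + k2).
0.000000: (0.550000, 1.980000)
  k1 = (1.980000, -1.265000)
  predictor → (0.748000, 1.853500)
  k2 = (1.853500, -1.720400)
  → (0.741675, 1.830730)
0.100000: (0.741675, 1.830730)
  k1 = (1.830730, -1.705852)
  predictor → (0.924748, 1.660145)
  k2 = (1.660145, -2.126920)
  → (0.916219, 1.639091)
(u(0.2), v(0.2)) ≈ (0.9162, 1.6391)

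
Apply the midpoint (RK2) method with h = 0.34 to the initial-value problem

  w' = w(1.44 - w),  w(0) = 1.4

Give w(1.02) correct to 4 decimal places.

1.4298

Midpoint: k1 = f(t_n, w_n); k2 = f(t_n + h/2, w_n + (h/2)·k1); w_{n+1} = w_n + h·k2.
t=0.000000, w=1.400000:
  k1 = f(0.000000, 1.400000) = 0.056000
  k2 = f(0.170000, 1.409520) = 0.042962
  w ← 1.400000 + 0.34·0.042962 = 1.414607
t=0.340000, w=1.414607:
  k1 = f(0.340000, 1.414607) = 0.035921
  k2 = f(0.510000, 1.420714) = 0.027400
  w ← 1.414607 + 0.34·0.027400 = 1.423923
t=0.680000, w=1.423923:
  k1 = f(0.680000, 1.423923) = 0.022892
  k2 = f(0.850000, 1.427815) = 0.017398
  w ← 1.423923 + 0.34·0.017398 = 1.429839
w(1.02) ≈ 1.4298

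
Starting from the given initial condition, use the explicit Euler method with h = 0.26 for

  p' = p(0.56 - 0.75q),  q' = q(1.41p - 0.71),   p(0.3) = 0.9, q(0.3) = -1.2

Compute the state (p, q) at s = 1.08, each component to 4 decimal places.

Euler on (p,q): p_{n+1} = p_n + h·p', q_{n+1} = q_n + h·q'.
0.300000: (0.900000, -1.200000); f=(1.314000, -0.670800) → (1.241640, -1.374408)
0.560000: (1.241640, -1.374408); f=(1.975208, -1.430363) → (1.755194, -1.746302)
0.820000: (1.755194, -1.746302); f=(3.281734, -3.081916) → (2.608445, -2.547601)
(p(1.08), q(1.08)) ≈ (2.6084, -2.5476)

2.6084, -2.5476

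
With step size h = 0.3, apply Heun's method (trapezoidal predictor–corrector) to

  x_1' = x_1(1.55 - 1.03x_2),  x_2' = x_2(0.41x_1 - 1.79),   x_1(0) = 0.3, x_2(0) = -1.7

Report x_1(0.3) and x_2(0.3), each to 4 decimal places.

0.6658, -1.0779

Heun on (x_1,x_2): k1 = f(t_n, state_n); k2 = f(t_n + h, state_n + h·k1); state_{n+1} = state_n + (h/2)·(k1 + k2).
0.000000: (0.300000, -1.700000)
  k1 = (0.990300, 2.833900)
  predictor → (0.597090, -0.849830)
  k2 = (1.448137, 1.313151)
  → (0.665766, -1.077942)
(x_1(0.3), x_2(0.3)) ≈ (0.6658, -1.0779)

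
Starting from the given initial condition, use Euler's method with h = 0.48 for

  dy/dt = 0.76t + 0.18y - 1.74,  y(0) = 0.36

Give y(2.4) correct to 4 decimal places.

Euler: y_{n+1} = y_n + h·f(t_n, y_n).
t=0.000000, y=0.360000: f=-1.675200 → y ← 0.360000 + 0.48·(-1.675200) = -0.444096
t=0.480000, y=-0.444096: f=-1.455137 → y ← -0.444096 + 0.48·(-1.455137) = -1.142562
t=0.960000, y=-1.142562: f=-1.216061 → y ← -1.142562 + 0.48·(-1.216061) = -1.726271
t=1.440000, y=-1.726271: f=-0.956329 → y ← -1.726271 + 0.48·(-0.956329) = -2.185309
t=1.920000, y=-2.185309: f=-0.674156 → y ← -2.185309 + 0.48·(-0.674156) = -2.508904
y(2.4) ≈ -2.5089

-2.5089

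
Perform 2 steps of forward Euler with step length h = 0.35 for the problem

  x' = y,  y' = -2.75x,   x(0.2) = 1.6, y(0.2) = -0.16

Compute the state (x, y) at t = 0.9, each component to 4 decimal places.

Euler on (x,y): x_{n+1} = x_n + h·x', y_{n+1} = y_n + h·y'.
0.200000: (1.600000, -0.160000); f=(-0.160000, -4.400000) → (1.544000, -1.700000)
0.550000: (1.544000, -1.700000); f=(-1.700000, -4.246000) → (0.949000, -3.186100)
(x(0.9), y(0.9)) ≈ (0.9490, -3.1861)

0.9490, -3.1861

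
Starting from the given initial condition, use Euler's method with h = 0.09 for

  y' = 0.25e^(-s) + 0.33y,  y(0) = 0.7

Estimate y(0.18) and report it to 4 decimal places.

Euler: y_{n+1} = y_n + h·f(s_n, y_n).
s=0.000000, y=0.700000: f=0.481000 → y ← 0.700000 + 0.09·0.481000 = 0.743290
s=0.090000, y=0.743290: f=0.473768 → y ← 0.743290 + 0.09·0.473768 = 0.785929
y(0.18) ≈ 0.7859

0.7859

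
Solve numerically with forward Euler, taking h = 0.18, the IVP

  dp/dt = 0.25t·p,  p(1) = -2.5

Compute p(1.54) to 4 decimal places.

-2.9196

Euler: p_{n+1} = p_n + h·f(t_n, p_n).
t=1.000000, p=-2.500000: f=-0.625000 → p ← -2.500000 + 0.18·(-0.625000) = -2.612500
t=1.180000, p=-2.612500: f=-0.770687 → p ← -2.612500 + 0.18·(-0.770687) = -2.751224
t=1.360000, p=-2.751224: f=-0.935416 → p ← -2.751224 + 0.18·(-0.935416) = -2.919599
p(1.54) ≈ -2.9196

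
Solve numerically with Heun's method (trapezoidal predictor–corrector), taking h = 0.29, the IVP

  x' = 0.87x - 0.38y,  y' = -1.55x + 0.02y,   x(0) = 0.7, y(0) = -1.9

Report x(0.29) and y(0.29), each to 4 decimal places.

Heun on (x,y): k1 = f(s_n, state_n); k2 = f(s_n + h, state_n + h·k1); state_{n+1} = state_n + (h/2)·(k1 + k2).
0.000000: (0.700000, -1.900000)
  k1 = (1.331000, -1.123000)
  predictor → (1.085990, -2.225670)
  k2 = (1.790566, -1.727798)
  → (1.152627, -2.313366)
(x(0.29), y(0.29)) ≈ (1.1526, -2.3134)

1.1526, -2.3134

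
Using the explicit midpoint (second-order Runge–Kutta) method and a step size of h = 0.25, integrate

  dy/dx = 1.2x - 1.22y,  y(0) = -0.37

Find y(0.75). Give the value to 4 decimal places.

Midpoint: k1 = f(x_n, y_n); k2 = f(x_n + h/2, y_n + (h/2)·k1); y_{n+1} = y_n + h·k2.
x=0.000000, y=-0.370000:
  k1 = f(0.000000, -0.370000) = 0.451400
  k2 = f(0.125000, -0.313575) = 0.532562
  y ← -0.370000 + 0.25·0.532562 = -0.236860
x=0.250000, y=-0.236860:
  k1 = f(0.250000, -0.236860) = 0.588969
  k2 = f(0.375000, -0.163239) = 0.649151
  y ← -0.236860 + 0.25·0.649151 = -0.074572
x=0.500000, y=-0.074572:
  k1 = f(0.500000, -0.074572) = 0.690978
  k2 = f(0.625000, 0.011800) = 0.735604
  y ← -0.074572 + 0.25·0.735604 = 0.109329
y(0.75) ≈ 0.1093

0.1093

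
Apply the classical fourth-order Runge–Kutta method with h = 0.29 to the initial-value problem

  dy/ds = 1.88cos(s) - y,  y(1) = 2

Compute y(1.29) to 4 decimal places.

1.6883

RK4: k1 = f(s_n, y_n); k2 = f(s_n + h/2, y_n + (h/2)·k1); k3 = f(s_n + h/2, y_n + (h/2)·k2); k4 = f(s_n + h, y_n + h·k3); y_{n+1} = y_n + (h/6)·(k1 + 2k2 + 2k3 + k4).
s=1.000000, y=2.000000:
  k1 = f(1.000000, 2.000000) = -0.984232
  k2 = f(1.145000, 1.857286) = -1.080760
  k3 = f(1.145000, 1.843290) = -1.066763
  k4 = f(1.290000, 1.690639) = -1.169651
  y ← 2.000000 + (0.29/6)·(k1 + 2k2 + 2k3 + k4) = 1.688302
y(1.29) ≈ 1.6883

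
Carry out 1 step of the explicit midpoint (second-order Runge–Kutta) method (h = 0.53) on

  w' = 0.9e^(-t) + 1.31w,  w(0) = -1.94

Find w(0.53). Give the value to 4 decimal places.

-3.2230

Midpoint: k1 = f(t_n, w_n); k2 = f(t_n + h/2, w_n + (h/2)·k1); w_{n+1} = w_n + h·k2.
t=0.000000, w=-1.940000:
  k1 = f(0.000000, -1.940000) = -1.641400
  k2 = f(0.265000, -2.374971) = -2.420727
  w ← -1.940000 + 0.53·(-2.420727) = -3.222985
w(0.53) ≈ -3.2230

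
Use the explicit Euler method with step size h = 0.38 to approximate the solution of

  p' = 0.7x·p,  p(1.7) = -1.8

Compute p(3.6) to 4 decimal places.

-21.8909

Euler: p_{n+1} = p_n + h·f(x_n, p_n).
x=1.700000, p=-1.800000: f=-2.142000 → p ← -1.800000 + 0.38·(-2.142000) = -2.613960
x=2.080000, p=-2.613960: f=-3.805926 → p ← -2.613960 + 0.38·(-3.805926) = -4.060212
x=2.460000, p=-4.060212: f=-6.991685 → p ← -4.060212 + 0.38·(-6.991685) = -6.717052
x=2.840000, p=-6.717052: f=-13.353499 → p ← -6.717052 + 0.38·(-13.353499) = -11.791382
x=3.220000, p=-11.791382: f=-26.577774 → p ← -11.791382 + 0.38·(-26.577774) = -21.890936
p(3.6) ≈ -21.8909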